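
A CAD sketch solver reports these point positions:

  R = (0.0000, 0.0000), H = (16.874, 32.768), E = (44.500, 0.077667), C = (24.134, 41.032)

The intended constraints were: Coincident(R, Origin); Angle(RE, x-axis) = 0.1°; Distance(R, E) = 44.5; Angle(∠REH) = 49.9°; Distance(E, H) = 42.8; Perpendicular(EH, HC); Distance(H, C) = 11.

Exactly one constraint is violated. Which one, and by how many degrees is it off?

Perpendicular(EH, HC) — off by 8.50°.

R = (0.00, 0.00) ✓; RE at 0.1000° ✓; |RE| = 44.50 ✓; ∠REH = 49.90° ✓; |EH| = 42.80 ✓; ∠(EH, HC) = 81.50° ✗; |HC| = 11.00 ✓.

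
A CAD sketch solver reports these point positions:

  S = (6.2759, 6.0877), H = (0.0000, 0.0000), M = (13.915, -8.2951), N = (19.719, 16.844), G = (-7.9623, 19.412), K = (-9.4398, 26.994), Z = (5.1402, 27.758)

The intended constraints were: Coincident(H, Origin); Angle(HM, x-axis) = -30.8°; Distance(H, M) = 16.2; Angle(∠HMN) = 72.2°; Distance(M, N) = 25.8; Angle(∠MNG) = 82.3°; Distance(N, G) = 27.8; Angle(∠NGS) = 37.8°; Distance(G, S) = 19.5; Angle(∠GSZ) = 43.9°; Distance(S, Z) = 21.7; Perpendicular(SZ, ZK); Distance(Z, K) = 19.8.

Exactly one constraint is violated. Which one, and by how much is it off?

Distance(Z, K) = 19.8 — off by 5.20.

H = (0.00, 0.00) ✓; HM at -30.80° ✓; |HM| = 16.20 ✓; ∠HMN = 72.20° ✓; |MN| = 25.80 ✓; ∠MNG = 82.30° ✓; |NG| = 27.80 ✓; ∠NGS = 37.80° ✓; |GS| = 19.50 ✓; ∠GSZ = 43.90° ✓; |SZ| = 21.70 ✓; ∠(SZ, ZK) = 90.00° ✓; |ZK| = 14.60 ✗.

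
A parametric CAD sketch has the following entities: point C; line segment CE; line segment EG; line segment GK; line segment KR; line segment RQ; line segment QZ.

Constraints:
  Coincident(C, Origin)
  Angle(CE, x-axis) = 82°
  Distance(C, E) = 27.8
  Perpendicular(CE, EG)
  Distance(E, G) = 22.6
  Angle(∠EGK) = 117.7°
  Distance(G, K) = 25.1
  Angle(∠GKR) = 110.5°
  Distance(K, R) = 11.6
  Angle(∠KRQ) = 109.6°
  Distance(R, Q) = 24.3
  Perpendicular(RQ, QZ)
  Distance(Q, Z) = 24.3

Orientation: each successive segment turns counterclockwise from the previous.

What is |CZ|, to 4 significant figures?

31.52

C is at the origin; CE runs at 82.0° with length 27.8, so E = (3.869, 27.53). CE ⟂ EG, so EG runs at 172.0°; with |EG| = 22.6, G = (-18.51, 30.67). ∠EGK = 117.7° gives GK at -125.7° from the x-axis; with |GK| = 25.1, K = (-33.16, 10.29). ∠GKR = 110.5° gives KR at -56.20° from the x-axis; with |KR| = 11.6, R = (-26.70, 0.6520). ∠KRQ = 109.6° gives RQ at 14.20° from the x-axis; with |RQ| = 24.3, Q = (-3.147, 6.613). RQ is perpendicular to QZ, so QZ runs at 104.2°; with |QZ| = 24.3, Z = (-9.108, 30.17). Then |CZ| = |Z − C| = 31.52.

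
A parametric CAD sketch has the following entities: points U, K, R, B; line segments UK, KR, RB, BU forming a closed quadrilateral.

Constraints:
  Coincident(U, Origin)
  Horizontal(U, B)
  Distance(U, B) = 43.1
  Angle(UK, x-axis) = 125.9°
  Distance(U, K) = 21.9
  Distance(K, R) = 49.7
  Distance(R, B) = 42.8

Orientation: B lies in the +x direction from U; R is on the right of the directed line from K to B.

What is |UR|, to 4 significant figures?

28.29

Checks: |KR| = 49.70 ✓; |RB| = 42.80 ✓.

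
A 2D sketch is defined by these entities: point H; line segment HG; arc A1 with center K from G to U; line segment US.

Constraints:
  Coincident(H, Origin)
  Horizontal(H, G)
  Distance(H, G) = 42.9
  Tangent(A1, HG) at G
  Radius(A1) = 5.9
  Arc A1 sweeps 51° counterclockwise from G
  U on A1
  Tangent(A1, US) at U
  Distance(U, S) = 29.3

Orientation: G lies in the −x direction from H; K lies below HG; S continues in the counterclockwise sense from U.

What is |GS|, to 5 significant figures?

33.956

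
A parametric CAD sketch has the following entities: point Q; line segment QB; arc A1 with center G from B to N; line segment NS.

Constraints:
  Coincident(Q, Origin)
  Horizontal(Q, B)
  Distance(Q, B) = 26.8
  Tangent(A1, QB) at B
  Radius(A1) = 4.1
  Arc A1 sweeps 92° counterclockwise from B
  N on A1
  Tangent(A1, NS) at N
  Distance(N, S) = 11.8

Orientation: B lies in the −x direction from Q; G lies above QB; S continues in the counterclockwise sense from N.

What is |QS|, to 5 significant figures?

28.132

On A1, B sits at bearing -90° from G; a 92° counterclockwise sweep puts N at bearing 2°, so N = G + 4.1·(cos 2°, sin 2°) = (-22.702, 4.2431). The tangent condition forces GN to be normal to NS, so NS runs along (−sin 2°, cos 2°); with |NS| = 11.8, S = (-23.114, 16.036). Then |QS| = |S − Q| = 28.132.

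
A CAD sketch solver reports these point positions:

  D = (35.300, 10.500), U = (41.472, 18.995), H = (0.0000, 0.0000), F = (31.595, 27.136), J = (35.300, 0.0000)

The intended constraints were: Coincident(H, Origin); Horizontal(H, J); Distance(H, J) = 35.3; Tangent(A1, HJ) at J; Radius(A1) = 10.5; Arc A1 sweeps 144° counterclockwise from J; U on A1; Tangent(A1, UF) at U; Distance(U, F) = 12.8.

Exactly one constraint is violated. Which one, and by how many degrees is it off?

Tangent(A1, UF) at U — off by 3.50°.

H = (0.00, 0.00) ✓; H.y = 0.00, J.y = 0.00 ✓; |HJ| = 35.30 ✓; ∠(DJ, JH) = 90.00° ✓; |DJ| = 10.50 ✓; bearing(D→U) − bearing(D→J) = 144.0° ✓; |DU| = 10.50 ✓; ∠(DU, UF) = 93.50° ✗; |UF| = 12.80 ✓.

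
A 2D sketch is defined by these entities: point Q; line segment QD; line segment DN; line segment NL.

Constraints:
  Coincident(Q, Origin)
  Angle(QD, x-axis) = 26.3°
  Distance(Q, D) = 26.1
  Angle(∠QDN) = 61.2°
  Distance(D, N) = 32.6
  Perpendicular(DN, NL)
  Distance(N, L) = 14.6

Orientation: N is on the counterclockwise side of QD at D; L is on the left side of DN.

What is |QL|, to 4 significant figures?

21.67

Q is at the origin; QD runs at 26.3° with length 26.1, so D = 26.1·(cos 26.3°, sin 26.3°) = (23.40, 11.56). ∠QDN = 61.2°, so DN runs at 26.3° + (180° − 61.2°) = 145.1° from the x-axis; with |DN| = 32.6, N = D + 32.6·(cos 145.1°, sin 145.1°) = (-3.339, 30.22). The perpendicularity gives NL at right angles to DN; with |NL| = 14.6 on the left of DN, L = N + 14.6·(-0.5721, -0.8202) = (-11.69, 18.24). Then |QL| = |L − Q| = 21.67.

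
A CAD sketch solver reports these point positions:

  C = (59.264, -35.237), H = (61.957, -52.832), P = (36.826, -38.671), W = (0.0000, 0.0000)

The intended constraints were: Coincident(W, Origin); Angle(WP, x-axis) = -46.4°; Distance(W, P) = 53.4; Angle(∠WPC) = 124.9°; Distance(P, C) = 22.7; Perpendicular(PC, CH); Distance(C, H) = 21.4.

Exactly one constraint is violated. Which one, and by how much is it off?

Distance(C, H) = 21.4 — off by 3.60.

W = (0.00, 0.00) ✓; WP at -46.40° ✓; |WP| = 53.40 ✓; ∠WPC = 124.9° ✓; |PC| = 22.70 ✓; ∠(PC, CH) = 90.00° ✓; |CH| = 17.80 ✗.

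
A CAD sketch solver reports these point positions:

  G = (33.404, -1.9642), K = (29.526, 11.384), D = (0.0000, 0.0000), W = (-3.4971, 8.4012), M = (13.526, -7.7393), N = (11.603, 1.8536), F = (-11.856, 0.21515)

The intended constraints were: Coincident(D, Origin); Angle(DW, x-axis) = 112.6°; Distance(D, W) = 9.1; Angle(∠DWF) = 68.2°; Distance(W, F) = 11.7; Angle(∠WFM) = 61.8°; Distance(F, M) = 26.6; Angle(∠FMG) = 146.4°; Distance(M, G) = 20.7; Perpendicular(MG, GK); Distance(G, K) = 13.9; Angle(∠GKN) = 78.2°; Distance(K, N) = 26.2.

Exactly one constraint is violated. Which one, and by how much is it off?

Distance(K, N) = 26.2 — off by 5.90.

D = (0.00, 0.00) ✓; DW at 112.6° ✓; |DW| = 9.100 ✓; ∠DWF = 68.20° ✓; |WF| = 11.70 ✓; ∠WFM = 61.80° ✓; |FM| = 26.60 ✓; ∠FMG = 146.4° ✓; |MG| = 20.70 ✓; ∠(MG, GK) = 90.00° ✓; |GK| = 13.90 ✓; ∠GKN = 78.20° ✓; |KN| = 20.30 ✗.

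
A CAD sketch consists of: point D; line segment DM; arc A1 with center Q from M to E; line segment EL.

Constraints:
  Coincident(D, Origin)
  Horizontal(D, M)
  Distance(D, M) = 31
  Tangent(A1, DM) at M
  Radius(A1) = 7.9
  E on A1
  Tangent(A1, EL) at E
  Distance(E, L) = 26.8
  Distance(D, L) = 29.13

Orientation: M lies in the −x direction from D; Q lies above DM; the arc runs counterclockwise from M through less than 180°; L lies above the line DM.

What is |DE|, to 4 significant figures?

24.49

D is at the origin; D and M share the same y with |DM| = 31.0 and M on the −x side, so M = (-31.00, 0.000). The tangent condition forces QM to be normal to DM, so Q = M + (0, 7.9) = (-31.00, 7.900). Since QE ⟂ EL (tangency), |QL| = √(7.9² + 26.8²) = 27.94 regardless of where E sits on A1. So L lies on both circle(D, 29.13) and circle(Q, 27.94); the above-DM intersection is L = (-10.70, 27.09). E is the foot of the tangent from L: E = (-24.17, 3.928).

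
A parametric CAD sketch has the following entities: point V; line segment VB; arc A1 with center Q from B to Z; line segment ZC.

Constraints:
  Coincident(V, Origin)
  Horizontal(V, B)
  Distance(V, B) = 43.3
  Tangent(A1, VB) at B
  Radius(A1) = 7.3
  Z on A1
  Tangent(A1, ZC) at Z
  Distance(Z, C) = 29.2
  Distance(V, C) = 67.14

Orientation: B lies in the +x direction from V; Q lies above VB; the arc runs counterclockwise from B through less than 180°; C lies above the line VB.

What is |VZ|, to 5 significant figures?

50.610

Checks: V = (0.00, 0.00) ✓; |QZ| = 7.300 ✓; ∠(QZ, ZC) = 90.00° ✓; |ZC| = 29.20 ✓; |VC| = 67.14 ✓.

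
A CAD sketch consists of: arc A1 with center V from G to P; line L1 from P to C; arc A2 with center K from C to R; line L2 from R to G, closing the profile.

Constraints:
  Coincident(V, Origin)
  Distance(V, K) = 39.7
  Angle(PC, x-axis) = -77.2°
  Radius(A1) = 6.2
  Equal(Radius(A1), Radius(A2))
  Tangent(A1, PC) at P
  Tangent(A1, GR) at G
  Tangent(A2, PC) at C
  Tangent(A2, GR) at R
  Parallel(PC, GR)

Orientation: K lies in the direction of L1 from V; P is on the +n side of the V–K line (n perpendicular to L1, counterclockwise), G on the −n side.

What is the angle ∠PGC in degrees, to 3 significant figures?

72.7°

Tangency of A1 to both parallel lines with radius 6.2 puts P and G at V ± 6.2·n: P = (6.05, 1.37), G = (-6.05, -1.37). Equal radii place C and R the same way about K: C = K + 6.2·n = (14.8, -37.3), R = K − 6.2·n = (2.75, -40.1). Then cos ∠PGC = GP·GC / (|GP||GC|), giving 72.7°.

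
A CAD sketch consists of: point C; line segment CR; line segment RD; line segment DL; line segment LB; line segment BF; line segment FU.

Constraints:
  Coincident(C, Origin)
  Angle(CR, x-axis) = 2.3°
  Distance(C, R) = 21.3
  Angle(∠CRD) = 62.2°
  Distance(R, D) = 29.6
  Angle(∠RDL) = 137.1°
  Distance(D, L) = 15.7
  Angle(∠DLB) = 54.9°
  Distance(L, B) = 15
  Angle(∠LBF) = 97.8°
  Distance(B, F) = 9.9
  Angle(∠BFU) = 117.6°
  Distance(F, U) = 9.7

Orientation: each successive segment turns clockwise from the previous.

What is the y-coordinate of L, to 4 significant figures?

-31.64

C is at the origin; CR runs at 2.3° with length 21.3, so R = (21.28, 0.8548). ∠CRD = 62.2° gives RD at -115.5° from the x-axis; with |RD| = 29.6, D = (8.540, -25.86). ∠RDL = 137.1° gives DL at -158.4° from the x-axis; with |DL| = 15.7, L = (-6.058, -31.64). So L.y = -31.64.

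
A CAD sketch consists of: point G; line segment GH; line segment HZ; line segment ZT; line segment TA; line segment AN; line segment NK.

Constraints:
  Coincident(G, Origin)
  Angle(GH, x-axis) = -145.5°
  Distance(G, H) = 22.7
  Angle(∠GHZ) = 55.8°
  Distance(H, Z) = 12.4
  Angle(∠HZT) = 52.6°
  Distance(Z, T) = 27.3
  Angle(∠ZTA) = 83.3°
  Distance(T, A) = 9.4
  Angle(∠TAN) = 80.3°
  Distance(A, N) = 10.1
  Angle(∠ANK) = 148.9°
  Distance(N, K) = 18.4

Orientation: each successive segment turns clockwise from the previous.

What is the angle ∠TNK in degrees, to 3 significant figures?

101°

G is at the origin; GH runs at -145.5° with length 22.7, so H = (-18.7, -12.9). ∠GHZ = 55.8° gives HZ at 90.3° from the x-axis; with |HZ| = 12.4, Z = (-18.8, -0.458). ∠HZT = 52.6° gives ZT at -37.1° from the x-axis; with |ZT| = 27.3, T = (3.00, -16.9). ∠ZTA = 83.3° gives TA at -134° from the x-axis; with |TA| = 9.4, A = (-3.50, -23.7). ∠TAN = 80.3° gives AN at 126° from the x-axis; with |AN| = 10.1, N = (-9.51, -15.6). ∠ANK = 148.9° gives NK at 95.4° from the x-axis; with |NK| = 18.4, K = (-11.2, 2.73). Then cos ∠TNK = NT·NK / (|NT||NK|), giving 101°.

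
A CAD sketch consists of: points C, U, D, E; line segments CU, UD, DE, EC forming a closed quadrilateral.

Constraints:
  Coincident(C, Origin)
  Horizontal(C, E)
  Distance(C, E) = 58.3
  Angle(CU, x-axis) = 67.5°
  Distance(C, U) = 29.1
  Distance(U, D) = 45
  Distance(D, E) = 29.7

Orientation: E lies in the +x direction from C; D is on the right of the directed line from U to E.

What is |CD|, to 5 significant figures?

34.296

C is at the origin; C and E share the same y with |CE| = 58.3 and E in +x, so E = (58.3, 0). CU runs at 67.5° with |CU| = 29.1, so U = (11.136, 26.885). D is determined by |UD| = 45.0 and |DE| = 29.7 together: it lies at the intersection of circle(U, 45.0) and circle(E, 29.7). With |UE| = 54.288, the foot of the radical line on UE is 37.670 from U and the perpendicular offset is √(45.0² − 37.670²) = 24.616. Taking the right-of-UE solution: D = (31.673, -13.156).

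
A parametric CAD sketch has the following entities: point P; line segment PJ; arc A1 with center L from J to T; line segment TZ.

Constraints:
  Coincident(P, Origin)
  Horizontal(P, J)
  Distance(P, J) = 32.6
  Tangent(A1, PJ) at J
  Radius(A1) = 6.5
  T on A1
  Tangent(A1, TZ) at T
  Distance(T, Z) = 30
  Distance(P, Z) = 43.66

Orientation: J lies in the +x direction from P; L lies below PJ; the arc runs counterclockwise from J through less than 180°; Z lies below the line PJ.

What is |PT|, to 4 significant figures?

26.83

P is at the origin; P and J share the same y with |PJ| = 32.6 and J on the +x side, so J = (32.60, 0.000). A1 meets PJ tangentially, so LJ is at right angles to PJ, so L = J + (0, -6.5) = (32.60, -6.500). Since LT ⟂ TZ (tangency), |LZ| = √(6.5² + 30.0²) = 30.70 regardless of where T sits on A1. So Z lies on both circle(P, 43.66) and circle(L, 30.70); the below-PJ intersection is Z = (24.53, -36.12). T is the foot of the tangent from Z: T = (26.11, -6.158).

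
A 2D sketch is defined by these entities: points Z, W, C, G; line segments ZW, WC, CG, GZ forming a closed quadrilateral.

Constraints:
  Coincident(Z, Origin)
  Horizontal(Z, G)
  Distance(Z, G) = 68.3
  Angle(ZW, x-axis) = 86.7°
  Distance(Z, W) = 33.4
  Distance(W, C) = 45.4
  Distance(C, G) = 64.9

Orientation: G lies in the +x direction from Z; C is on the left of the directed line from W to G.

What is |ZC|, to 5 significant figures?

70.628

Checks: Z = (0.00, 0.00) ✓; |WC| = 45.40 ✓; |CG| = 64.90 ✓.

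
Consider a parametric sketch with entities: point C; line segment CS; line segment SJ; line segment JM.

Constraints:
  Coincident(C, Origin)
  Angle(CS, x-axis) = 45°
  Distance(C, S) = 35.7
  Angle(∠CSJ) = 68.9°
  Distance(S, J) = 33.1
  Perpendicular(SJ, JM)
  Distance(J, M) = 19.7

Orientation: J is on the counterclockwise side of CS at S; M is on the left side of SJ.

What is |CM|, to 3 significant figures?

24.4

C is at the origin; CS runs at 45.0° with length 35.7, so S = 35.7·(cos 45.0°, sin 45.0°) = (25.2, 25.2). ∠CSJ = 68.9°, so SJ runs at 45.0° + (180° − 68.9°) = 156° from the x-axis; with |SJ| = 33.1, J = S + 33.1·(cos 156°, sin 156°) = (-5.02, 38.7). SJ ⟂ JM; with |JM| = 19.7 on the left of SJ, M = J + 19.7·(-0.405, -0.914) = (-13.0, 20.6). Then |CM| = |M − C| = 24.4.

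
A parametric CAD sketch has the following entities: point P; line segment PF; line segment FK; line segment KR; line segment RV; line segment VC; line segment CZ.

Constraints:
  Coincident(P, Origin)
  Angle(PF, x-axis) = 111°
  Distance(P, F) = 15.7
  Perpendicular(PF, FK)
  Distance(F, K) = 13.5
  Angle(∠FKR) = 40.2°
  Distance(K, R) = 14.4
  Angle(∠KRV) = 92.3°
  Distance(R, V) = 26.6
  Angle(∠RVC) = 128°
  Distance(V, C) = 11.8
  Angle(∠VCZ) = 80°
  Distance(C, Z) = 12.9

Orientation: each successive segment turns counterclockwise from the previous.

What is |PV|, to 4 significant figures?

30.27

P is at the origin; PF runs at 111.0° with length 15.7, so F = (-5.626, 14.66). PF is perpendicular to FK, so FK runs at -159.0°; with |FK| = 13.5, K = (-18.23, 9.819). ∠FKR = 40.2° gives KR at -19.20° from the x-axis; with |KR| = 14.4, R = (-4.631, 5.084). ∠KRV = 92.3° gives RV at 68.50° from the x-axis; with |RV| = 26.6, V = (5.118, 29.83). Then |PV| = |V − P| = 30.27.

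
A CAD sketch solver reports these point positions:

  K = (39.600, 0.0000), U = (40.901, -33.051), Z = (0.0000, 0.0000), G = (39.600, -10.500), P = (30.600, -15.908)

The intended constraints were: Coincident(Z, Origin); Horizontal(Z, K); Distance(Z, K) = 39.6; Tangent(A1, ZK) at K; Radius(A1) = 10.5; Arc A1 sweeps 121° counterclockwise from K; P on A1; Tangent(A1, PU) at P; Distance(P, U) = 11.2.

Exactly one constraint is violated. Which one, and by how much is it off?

Distance(P, U) = 11.2 — off by 8.80.

Z = (0.00, 0.00) ✓; Z.y = 0.00, K.y = 0.00 ✓; |ZK| = 39.60 ✓; ∠(GK, KZ) = 90.00° ✓; |GK| = 10.50 ✓; bearing(G→P) − bearing(G→K) = 121.0° ✓; |GP| = 10.50 ✓; ∠(GP, PU) = 90.00° ✓; |PU| = 20.00 ✗.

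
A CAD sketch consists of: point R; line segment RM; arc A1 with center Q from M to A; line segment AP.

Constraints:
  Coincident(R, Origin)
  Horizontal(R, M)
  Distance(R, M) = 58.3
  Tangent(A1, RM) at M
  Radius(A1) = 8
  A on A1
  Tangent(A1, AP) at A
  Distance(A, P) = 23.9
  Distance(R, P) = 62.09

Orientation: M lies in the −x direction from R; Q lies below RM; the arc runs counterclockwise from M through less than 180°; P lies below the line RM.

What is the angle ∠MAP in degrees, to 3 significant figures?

119°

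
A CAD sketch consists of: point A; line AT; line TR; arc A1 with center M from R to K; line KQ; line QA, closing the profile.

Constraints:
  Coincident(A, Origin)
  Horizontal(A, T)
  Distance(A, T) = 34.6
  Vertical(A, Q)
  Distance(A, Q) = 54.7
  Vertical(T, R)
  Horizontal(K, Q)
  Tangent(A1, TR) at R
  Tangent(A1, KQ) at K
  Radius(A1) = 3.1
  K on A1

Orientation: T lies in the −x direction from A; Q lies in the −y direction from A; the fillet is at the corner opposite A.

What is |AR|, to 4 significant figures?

62.13

A is at the origin; A and T share the same y with |AT| = 34.6 and T on the −x side, so T = (-34.60, 0.000). A and Q share the same x with |AQ| = 54.7 and Q on the −y side, so Q = (0.000, -54.70). The virtual corner opposite A is at (-34.60, -54.70). The tangent condition forces MR to be normal to TR and A1 meets KQ tangentially, so MK is at right angles to KQ, with radius 3.1, so the center M sits 3.1 in from both sides at M = (-31.50, -51.60). That places the tangent points at R = (-34.60, -51.60) on TR and K = (-31.50, -54.70) on KQ. Then |AR| = |R − A| = 62.13.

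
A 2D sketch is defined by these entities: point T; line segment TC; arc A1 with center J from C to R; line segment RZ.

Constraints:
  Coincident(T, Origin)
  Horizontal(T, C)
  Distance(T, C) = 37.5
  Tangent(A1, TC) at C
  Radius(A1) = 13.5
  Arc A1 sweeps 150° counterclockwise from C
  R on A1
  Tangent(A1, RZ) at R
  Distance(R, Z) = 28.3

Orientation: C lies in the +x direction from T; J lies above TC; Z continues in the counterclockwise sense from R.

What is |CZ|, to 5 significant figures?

43.164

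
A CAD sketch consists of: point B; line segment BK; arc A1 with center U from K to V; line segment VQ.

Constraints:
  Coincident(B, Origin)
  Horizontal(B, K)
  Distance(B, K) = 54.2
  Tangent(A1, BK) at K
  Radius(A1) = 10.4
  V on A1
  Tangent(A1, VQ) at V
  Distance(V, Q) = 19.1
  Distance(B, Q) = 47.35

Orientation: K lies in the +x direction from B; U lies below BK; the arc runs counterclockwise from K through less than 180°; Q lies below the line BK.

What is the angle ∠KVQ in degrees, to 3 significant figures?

142°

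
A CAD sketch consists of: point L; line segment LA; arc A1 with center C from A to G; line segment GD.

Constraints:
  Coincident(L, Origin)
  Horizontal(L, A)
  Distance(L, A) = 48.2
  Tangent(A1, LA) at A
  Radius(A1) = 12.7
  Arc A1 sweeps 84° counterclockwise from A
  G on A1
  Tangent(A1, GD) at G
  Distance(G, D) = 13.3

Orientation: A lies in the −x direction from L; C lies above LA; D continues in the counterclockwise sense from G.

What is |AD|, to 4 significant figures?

28.31

L is at the origin; L and A share the same y with |LA| = 48.2 and A on the −x side, so A = (-48.20, 0.000). A1 meets LA tangentially, so CA is at right angles to LA, so C = A + (0, 12.7) = (-48.20, 12.70). On A1, A sits at bearing -90° from C; an 84° counterclockwise sweep puts G at bearing -6°, so G = C + 12.7·(cos -6°, sin -6°) = (-35.57, 11.37). Tangency of A1 to GD means the radius CG is perpendicular to GD, so GD runs along (−sin -6°, cos -6°); with |GD| = 13.3, D = (-34.18, 24.60). Then |AD| = |D − A| = 28.31.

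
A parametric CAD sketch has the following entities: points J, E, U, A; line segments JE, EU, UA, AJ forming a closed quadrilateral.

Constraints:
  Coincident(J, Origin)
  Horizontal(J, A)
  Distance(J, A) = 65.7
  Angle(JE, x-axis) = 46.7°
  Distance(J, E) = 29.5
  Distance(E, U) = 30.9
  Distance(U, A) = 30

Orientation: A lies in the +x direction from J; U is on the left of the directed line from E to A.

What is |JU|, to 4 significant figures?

57.08

J is at the origin; JA is horizontal with |JA| = 65.7 and A in +x, so A = (65.7, 0). JE runs at 46.7° with |JE| = 29.5, so E = (20.23, 21.47). U is determined by |EU| = 30.9 and |UA| = 30.0 together: it lies at the intersection of circle(E, 30.9) and circle(A, 30.0). With |EA| = 50.28, the foot of the radical line on EA is 25.69 from E and the perpendicular offset is √(30.9² − 25.69²) = 17.18. Taking the left-of-EA solution: U = (50.79, 26.03).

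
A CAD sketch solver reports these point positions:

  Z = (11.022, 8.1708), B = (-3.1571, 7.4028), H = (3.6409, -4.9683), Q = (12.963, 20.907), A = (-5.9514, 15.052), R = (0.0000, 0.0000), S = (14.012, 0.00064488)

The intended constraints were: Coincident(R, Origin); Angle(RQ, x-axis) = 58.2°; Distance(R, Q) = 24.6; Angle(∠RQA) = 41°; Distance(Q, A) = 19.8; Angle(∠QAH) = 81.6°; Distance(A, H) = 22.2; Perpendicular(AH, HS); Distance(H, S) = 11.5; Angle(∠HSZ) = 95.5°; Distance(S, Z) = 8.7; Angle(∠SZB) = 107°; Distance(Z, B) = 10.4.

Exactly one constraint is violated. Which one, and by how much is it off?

Distance(Z, B) = 10.4 — off by 3.80.

R = (0.00, 0.00) ✓; RQ at 58.20° ✓; |RQ| = 24.60 ✓; ∠RQA = 41.00° ✓; |QA| = 19.80 ✓; ∠QAH = 81.60° ✓; |AH| = 22.20 ✓; ∠(AH, HS) = 90.00° ✓; |HS| = 11.50 ✓; ∠HSZ = 95.50° ✓; |SZ| = 8.700 ✓; ∠SZB = 107.0° ✓; |ZB| = 14.20 ✗.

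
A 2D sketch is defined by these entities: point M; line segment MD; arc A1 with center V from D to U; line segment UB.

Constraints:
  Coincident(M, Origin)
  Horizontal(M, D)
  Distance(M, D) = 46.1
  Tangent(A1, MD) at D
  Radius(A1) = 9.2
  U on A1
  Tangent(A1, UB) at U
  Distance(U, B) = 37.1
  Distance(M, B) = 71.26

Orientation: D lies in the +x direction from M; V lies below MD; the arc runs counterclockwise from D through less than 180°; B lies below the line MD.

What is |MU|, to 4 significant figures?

40.04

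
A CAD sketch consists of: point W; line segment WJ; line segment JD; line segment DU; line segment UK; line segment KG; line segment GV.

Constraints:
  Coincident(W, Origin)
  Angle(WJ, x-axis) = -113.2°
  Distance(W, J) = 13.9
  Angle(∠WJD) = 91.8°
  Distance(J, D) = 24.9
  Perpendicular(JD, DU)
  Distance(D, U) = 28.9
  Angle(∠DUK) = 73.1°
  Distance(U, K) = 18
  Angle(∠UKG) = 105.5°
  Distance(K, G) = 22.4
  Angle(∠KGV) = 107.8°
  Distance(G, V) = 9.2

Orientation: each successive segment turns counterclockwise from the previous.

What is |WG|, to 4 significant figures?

15.31

W is at the origin; WJ runs at -113.2° with length 13.9, so J = (-5.476, -12.78). ∠WJD = 91.8° gives JD at -25.00° from the x-axis; with |JD| = 24.9, D = (17.09, -23.30). JD ⟂ DU, so DU runs at 65.00°; with |DU| = 28.9, U = (29.30, 2.893). ∠DUK = 73.1° gives UK at 171.9° from the x-axis; with |UK| = 18.0, K = (11.48, 5.429). ∠UKG = 105.5° gives KG at -113.6° from the x-axis; with |KG| = 22.4, G = (2.517, -15.10). Then |WG| = |G − W| = 15.31.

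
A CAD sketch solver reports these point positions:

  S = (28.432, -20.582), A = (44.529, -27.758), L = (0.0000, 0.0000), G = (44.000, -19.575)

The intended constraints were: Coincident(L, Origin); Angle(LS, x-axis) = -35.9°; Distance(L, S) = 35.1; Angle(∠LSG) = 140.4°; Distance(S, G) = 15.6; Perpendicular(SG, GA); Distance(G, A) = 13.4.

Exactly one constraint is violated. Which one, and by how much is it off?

Distance(G, A) = 13.4 — off by 5.20.

L = (0.00, 0.00) ✓; LS at -35.90° ✓; |LS| = 35.10 ✓; ∠LSG = 140.4° ✓; |SG| = 15.60 ✓; ∠(SG, GA) = 90.00° ✓; |GA| = 8.200 ✗.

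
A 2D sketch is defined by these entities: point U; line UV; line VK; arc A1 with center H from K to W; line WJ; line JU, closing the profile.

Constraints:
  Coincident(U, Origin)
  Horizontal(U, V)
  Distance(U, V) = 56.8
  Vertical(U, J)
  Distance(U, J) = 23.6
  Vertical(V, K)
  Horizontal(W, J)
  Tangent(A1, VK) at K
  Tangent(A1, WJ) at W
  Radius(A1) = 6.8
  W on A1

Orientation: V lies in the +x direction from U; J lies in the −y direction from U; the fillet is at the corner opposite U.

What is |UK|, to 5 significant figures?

59.232

The virtual corner opposite U is at (56.800, -23.600). Tangency of A1 to VK means the radius HK is perpendicular to VK and tangency of A1 to WJ means the radius HW is perpendicular to WJ, with radius 6.8, so the center H sits 6.8 in from both sides at H = (50.000, -16.800). That places the tangent points at K = (56.800, -16.800) on VK and W = (50.000, -23.600) on WJ. Then |UK| = |K − U| = 59.232.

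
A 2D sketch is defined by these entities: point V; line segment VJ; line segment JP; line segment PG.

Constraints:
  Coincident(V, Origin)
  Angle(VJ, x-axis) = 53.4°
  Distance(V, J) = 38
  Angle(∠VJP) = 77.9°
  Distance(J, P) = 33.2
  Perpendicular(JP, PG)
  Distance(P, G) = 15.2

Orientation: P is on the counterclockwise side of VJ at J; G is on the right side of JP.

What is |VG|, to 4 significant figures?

58.12

V is at the origin; VJ runs at 53.4° with length 38.0, so J = 38.0·(cos 53.4°, sin 53.4°) = (22.66, 30.51). ∠VJP = 77.9°, so JP runs at 53.4° + (180° − 77.9°) = 155.5° from the x-axis; with |JP| = 33.2, P = J + 33.2·(cos 155.5°, sin 155.5°) = (-7.554, 44.27). The perpendicularity gives PG at right angles to JP; with |PG| = 15.2 on the right of JP, G = P + 15.2·(0.4147, 0.9100) = (-1.251, 58.11). Then |VG| = |G − V| = 58.12.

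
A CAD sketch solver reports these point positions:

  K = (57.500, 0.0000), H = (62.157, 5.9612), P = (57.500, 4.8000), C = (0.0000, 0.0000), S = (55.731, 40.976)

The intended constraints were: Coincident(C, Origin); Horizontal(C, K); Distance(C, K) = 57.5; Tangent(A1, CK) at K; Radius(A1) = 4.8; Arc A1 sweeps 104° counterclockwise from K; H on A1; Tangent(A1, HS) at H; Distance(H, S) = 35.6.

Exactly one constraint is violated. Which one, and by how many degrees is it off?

Tangent(A1, HS) at H — off by 3.60°.

C = (0.00, 0.00) ✓; C.y = 0.00, K.y = 0.00 ✓; |CK| = 57.50 ✓; ∠(PK, KC) = 90.00° ✓; |PK| = 4.800 ✓; bearing(P→H) − bearing(P→K) = 104.0° ✓; |PH| = 4.800 ✓; ∠(PH, HS) = 93.60° ✗; |HS| = 35.60 ✓.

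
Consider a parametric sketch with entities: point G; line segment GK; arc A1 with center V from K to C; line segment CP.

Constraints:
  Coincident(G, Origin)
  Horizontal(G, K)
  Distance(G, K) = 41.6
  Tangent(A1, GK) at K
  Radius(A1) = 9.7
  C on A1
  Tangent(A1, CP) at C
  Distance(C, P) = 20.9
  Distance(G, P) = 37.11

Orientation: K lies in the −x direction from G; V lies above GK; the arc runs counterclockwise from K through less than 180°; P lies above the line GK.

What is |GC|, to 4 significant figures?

33.06

Checks: G = (0.00, 0.00) ✓; |VC| = 9.700 ✓; ∠(VC, CP) = 90.00° ✓; |CP| = 20.90 ✓; |GP| = 37.11 ✓.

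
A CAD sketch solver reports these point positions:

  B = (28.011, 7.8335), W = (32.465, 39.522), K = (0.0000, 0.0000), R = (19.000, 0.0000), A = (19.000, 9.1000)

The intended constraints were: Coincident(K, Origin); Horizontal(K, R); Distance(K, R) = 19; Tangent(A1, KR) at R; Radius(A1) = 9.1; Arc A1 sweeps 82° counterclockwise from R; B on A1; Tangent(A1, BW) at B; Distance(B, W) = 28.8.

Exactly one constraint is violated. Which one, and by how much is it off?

Distance(B, W) = 28.8 — off by 3.20.

K = (0.00, 0.00) ✓; K.y = 0.00, R.y = 0.00 ✓; |KR| = 19.00 ✓; ∠(AR, RK) = 90.00° ✓; |AR| = 9.100 ✓; bearing(A→B) − bearing(A→R) = 82.00° ✓; |AB| = 9.100 ✓; ∠(AB, BW) = 90.00° ✓; |BW| = 32.00 ✗.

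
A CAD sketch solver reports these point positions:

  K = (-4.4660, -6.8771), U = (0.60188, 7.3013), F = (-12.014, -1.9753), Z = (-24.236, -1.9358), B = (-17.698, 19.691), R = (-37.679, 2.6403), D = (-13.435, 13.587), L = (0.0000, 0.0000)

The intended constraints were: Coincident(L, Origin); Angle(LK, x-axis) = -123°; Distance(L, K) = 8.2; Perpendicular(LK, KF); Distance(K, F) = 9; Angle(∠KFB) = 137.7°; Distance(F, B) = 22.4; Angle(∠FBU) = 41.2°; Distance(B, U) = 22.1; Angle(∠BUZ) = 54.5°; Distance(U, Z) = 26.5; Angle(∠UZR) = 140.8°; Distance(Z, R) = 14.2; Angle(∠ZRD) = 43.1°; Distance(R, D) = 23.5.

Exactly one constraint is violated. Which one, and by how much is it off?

Distance(R, D) = 23.5 — off by 3.10.

L = (0.00, 0.00) ✓; LK at -123.0° ✓; |LK| = 8.200 ✓; ∠(LK, KF) = 90.00° ✓; |KF| = 9.000 ✓; ∠KFB = 137.7° ✓; |FB| = 22.40 ✓; ∠FBU = 41.20° ✓; |BU| = 22.10 ✓; ∠BUZ = 54.50° ✓; |UZ| = 26.50 ✓; ∠UZR = 140.8° ✓; |ZR| = 14.20 ✓; ∠ZRD = 43.10° ✓; |RD| = 26.60 ✗.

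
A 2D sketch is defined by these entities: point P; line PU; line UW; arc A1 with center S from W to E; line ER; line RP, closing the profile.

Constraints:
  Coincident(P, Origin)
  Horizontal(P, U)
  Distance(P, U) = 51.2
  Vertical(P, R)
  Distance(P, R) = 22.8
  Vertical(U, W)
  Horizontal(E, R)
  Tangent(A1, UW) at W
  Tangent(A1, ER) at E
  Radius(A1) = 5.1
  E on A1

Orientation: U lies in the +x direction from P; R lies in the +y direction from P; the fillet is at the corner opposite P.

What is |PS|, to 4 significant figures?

49.38

PR is vertical with |PR| = 22.8 and R on the +y side, so R = (0.000, 22.80). The virtual corner opposite P is at (51.20, 22.80). Tangency of A1 to UW means the radius SW is perpendicular to UW and A1 meets ER tangentially, so SE is at right angles to ER, with radius 5.1, so the center S sits 5.1 in from both sides at S = (46.10, 17.70). Then |PS| = |S − P| = 49.38.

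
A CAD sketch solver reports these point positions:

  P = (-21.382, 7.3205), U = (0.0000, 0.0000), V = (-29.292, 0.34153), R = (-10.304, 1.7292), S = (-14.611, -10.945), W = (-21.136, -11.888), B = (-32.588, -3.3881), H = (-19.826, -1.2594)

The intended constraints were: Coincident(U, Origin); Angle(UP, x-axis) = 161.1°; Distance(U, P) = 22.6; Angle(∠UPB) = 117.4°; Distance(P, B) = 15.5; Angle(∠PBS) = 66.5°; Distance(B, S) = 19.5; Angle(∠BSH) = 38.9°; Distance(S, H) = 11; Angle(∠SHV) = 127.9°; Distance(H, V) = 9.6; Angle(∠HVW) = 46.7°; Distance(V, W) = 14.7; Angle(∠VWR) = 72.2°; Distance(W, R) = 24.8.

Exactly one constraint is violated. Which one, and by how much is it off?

Distance(W, R) = 24.8 — off by 7.40.

U = (0.00, 0.00) ✓; UP at 161.1° ✓; |UP| = 22.60 ✓; ∠UPB = 117.4° ✓; |PB| = 15.50 ✓; ∠PBS = 66.50° ✓; |BS| = 19.50 ✓; ∠BSH = 38.90° ✓; |SH| = 11.00 ✓; ∠SHV = 127.9° ✓; |HV| = 9.600 ✓; ∠HVW = 46.70° ✓; |VW| = 14.70 ✓; ∠VWR = 72.20° ✓; |WR| = 17.40 ✗.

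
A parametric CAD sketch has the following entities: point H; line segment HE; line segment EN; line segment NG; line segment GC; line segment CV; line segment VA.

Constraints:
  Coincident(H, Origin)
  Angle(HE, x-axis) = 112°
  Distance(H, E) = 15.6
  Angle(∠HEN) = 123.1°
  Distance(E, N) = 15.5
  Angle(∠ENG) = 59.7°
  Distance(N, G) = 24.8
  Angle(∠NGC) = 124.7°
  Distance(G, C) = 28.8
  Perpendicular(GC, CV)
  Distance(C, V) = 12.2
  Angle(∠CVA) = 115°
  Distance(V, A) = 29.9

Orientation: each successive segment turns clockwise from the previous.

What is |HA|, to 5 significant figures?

18.106

H is at the origin; HE runs at 112.0° with length 15.6, so E = (-5.8439, 14.464). ∠HEN = 123.1° gives EN at 55.100° from the x-axis; with |EN| = 15.5, N = (3.0244, 27.176). ∠ENG = 59.7° gives NG at -65.200° from the x-axis; with |NG| = 24.8, G = (13.427, 4.6635). ∠NGC = 124.7° gives GC at -120.50° from the x-axis; with |GC| = 28.8, C = (-1.1903, -20.151). The perpendicularity gives CV at right angles to GC, so CV runs at 149.50°; with |CV| = 12.2, V = (-11.702, -13.959). ∠CVA = 115.0° gives VA at 84.500° from the x-axis; with |VA| = 29.9, A = (-8.8364, 15.803). Then |HA| = |A − H| = 18.106.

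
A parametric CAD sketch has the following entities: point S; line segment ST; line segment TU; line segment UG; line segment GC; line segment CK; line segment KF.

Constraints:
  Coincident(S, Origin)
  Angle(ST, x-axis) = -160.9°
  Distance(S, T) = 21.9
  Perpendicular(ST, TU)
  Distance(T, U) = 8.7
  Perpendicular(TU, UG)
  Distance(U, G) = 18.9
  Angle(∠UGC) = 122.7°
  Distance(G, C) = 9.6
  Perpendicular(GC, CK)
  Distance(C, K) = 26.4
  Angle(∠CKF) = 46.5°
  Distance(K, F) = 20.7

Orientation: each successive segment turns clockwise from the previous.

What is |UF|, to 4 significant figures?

6.090

GC is perpendicular to CK, so CK runs at -128.2°; with |CK| = 26.4, K = (-14.46, -19.44). ∠CKF = 46.5° gives KF at 98.30° from the x-axis; with |KF| = 20.7, F = (-17.45, 1.039). Then |UF| = |F − U| = 6.090.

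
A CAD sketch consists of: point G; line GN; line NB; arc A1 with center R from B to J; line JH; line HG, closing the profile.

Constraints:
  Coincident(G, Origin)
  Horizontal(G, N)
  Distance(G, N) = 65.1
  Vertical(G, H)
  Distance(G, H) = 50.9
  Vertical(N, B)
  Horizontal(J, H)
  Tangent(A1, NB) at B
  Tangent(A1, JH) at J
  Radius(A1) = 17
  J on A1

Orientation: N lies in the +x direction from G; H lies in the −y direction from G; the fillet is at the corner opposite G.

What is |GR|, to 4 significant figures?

58.85

G is at the origin; GN is horizontal with |GN| = 65.1 and N on the +x side, so N = (65.10, 0.000). GH is vertical with |GH| = 50.9 and H on the −y side, so H = (0.000, -50.90). The virtual corner opposite G is at (65.10, -50.90). The tangent condition forces RB to be normal to NB and since A1 is tangent to JH there, RJ ⟂ JH, with radius 17.0, so the center R sits 17.0 in from both sides at R = (48.10, -33.90). Then |GR| = |R − G| = 58.85.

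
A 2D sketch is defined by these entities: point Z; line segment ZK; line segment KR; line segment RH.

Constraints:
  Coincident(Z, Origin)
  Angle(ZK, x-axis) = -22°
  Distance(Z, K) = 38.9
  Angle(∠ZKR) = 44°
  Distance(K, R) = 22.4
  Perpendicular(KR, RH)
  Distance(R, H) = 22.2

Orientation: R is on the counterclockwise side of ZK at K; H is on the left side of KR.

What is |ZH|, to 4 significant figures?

7.377

Z is at the origin; ZK runs at -22.0° with length 38.9, so K = 38.9·(cos -22.0°, sin -22.0°) = (36.07, -14.57). ∠ZKR = 44.0°, so KR runs at -22.0° + (180° − 44.0°) = 114.0° from the x-axis; with |KR| = 22.4, R = K + 22.4·(cos 114.0°, sin 114.0°) = (26.96, 5.891). KR ⟂ RH; with |RH| = 22.2 on the left of KR, H = R + 22.2·(-0.9135, -0.4067) = (6.676, -3.138). Then |ZH| = |H − Z| = 7.377.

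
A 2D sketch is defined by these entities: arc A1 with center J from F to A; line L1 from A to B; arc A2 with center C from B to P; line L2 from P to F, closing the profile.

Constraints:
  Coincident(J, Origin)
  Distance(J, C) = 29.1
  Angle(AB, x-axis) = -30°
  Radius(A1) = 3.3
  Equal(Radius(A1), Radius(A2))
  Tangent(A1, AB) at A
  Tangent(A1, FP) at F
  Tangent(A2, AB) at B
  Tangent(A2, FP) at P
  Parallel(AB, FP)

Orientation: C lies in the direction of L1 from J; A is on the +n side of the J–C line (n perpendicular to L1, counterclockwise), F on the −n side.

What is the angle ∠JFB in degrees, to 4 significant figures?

77.22°

The slot axis is L1's direction at -30.0°, so u = (cos -30.0°, sin -30.0°) = (0.8660, -0.5000) and n = (−sin -30.0°, cos -30.0°) = (0.5000, 0.8660). J is at the origin and C lies 29.1 along u from J, so C = 29.1·u = (25.20, -14.55). Tangency of A1 to both parallel lines with radius 3.3 puts A and F at J ± 3.3·n: A = (1.650, 2.858), F = (-1.650, -2.858). Equal radii place B and P the same way about C: B = C + 3.3·n = (26.85, -11.69), P = C − 3.3·n = (23.55, -17.41). Then cos ∠JFB = FJ·FB / (|FJ||FB|), giving 77.22°.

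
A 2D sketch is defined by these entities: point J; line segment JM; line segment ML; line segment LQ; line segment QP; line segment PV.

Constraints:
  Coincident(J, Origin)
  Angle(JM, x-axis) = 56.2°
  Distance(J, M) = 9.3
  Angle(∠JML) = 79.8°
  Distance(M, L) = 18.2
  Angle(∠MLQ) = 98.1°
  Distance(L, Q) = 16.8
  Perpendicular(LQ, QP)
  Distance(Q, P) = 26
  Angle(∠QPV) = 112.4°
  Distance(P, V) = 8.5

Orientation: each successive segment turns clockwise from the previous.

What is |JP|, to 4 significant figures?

13.06

J is at the origin; JM runs at 56.2° with length 9.3, so M = (5.174, 7.728). ∠JML = 79.8° gives ML at -44.00° from the x-axis; with |ML| = 18.2, L = (18.27, -4.915). ∠MLQ = 98.1° gives LQ at -125.9° from the x-axis; with |LQ| = 16.8, Q = (8.414, -18.52). LQ ⟂ QP, so QP runs at 144.1°; with |QP| = 26.0, P = (-12.65, -3.278). Then |JP| = |P − J| = 13.06.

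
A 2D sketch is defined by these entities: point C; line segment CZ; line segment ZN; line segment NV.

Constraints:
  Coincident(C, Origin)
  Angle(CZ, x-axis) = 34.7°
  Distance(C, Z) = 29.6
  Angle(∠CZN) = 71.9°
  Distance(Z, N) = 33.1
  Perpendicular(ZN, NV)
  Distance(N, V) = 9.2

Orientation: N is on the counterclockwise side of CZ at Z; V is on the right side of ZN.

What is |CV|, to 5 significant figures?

44.332

C is at the origin; CZ runs at 34.7° with length 29.6, so Z = 29.6·(cos 34.7°, sin 34.7°) = (24.335, 16.851). ∠CZN = 71.9°, so ZN runs at 34.7° + (180° − 71.9°) = 142.80° from the x-axis; with |ZN| = 33.1, N = Z + 33.1·(cos 142.80°, sin 142.80°) = (-2.0297, 36.863). The perpendicularity gives NV at right angles to ZN; with |NV| = 9.2 on the right of ZN, V = N + 9.2·(0.60460, 0.79653) = (3.5326, 44.191). Then |CV| = |V − C| = 44.332.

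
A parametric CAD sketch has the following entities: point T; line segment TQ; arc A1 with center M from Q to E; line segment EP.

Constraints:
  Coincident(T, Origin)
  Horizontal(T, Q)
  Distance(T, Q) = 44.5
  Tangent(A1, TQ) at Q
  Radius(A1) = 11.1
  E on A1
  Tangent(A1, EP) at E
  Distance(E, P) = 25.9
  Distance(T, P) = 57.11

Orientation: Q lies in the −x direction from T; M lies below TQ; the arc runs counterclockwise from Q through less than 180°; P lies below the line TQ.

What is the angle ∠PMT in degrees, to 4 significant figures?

98.10°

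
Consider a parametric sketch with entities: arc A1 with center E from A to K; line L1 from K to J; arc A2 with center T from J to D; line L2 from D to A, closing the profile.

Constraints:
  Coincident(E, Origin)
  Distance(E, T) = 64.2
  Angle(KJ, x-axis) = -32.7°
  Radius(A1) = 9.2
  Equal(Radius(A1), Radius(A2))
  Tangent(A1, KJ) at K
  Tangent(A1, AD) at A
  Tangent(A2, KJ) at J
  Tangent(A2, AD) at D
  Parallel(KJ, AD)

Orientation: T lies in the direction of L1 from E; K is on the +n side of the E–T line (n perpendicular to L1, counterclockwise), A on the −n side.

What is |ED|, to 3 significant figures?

64.9

The slot axis is L1's direction at -32.7°, so u = (cos -32.7°, sin -32.7°) = (0.842, -0.540) and n = (−sin -32.7°, cos -32.7°) = (0.540, 0.842). E is at the origin and T lies 64.2 along u from E, so T = 64.2·u = (54.0, -34.7). Tangency of A1 to both parallel lines with radius 9.2 puts K and A at E ± 9.2·n: K = (4.97, 7.74), A = (-4.97, -7.74). Equal radii place J and D the same way about T: J = T + 9.2·n = (59.0, -26.9), D = T − 9.2·n = (49.1, -42.4). Then |ED| = |D − E| = 64.9.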